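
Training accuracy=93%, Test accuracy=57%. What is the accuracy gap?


Gap = train_accuracy - test_accuracy
= 93 - 57
= 36%
This large gap strongly indicates overfitting.

36


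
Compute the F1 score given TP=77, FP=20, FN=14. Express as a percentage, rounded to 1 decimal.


Precision = TP / (TP + FP) = 77 / 97 = 0.7938
Recall = TP / (TP + FN) = 77 / 91 = 0.8462
F1 = 2 * P * R / (P + R)
= 2 * 0.7938 * 0.8462 / (0.7938 + 0.8462)
= 1.3434 / 1.64
= 0.8191
As percentage: 81.9%

81.9


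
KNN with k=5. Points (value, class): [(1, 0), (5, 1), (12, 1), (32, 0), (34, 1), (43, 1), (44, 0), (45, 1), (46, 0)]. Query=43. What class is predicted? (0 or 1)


Distances from query 43:
Point 43 (class 1): distance = 0
Point 44 (class 0): distance = 1
Point 45 (class 1): distance = 2
Point 46 (class 0): distance = 3
Point 34 (class 1): distance = 9
K=5 nearest neighbors: classes = [1, 0, 1, 0, 1]
Votes for class 1: 3 / 5
Majority vote => class 1

1


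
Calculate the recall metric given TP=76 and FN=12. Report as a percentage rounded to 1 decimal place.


Recall = TP / (TP + FN) * 100
= 76 / (76 + 12)
= 76 / 88
= 0.8636
= 86.4%

86.4


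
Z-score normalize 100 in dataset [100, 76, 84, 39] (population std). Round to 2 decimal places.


Mean = (100 + 76 + 84 + 39) / 4 = 74.75
Variance = sum((x_i - mean)^2) / n = 500.6875
Std = sqrt(500.6875) = 22.376
Z = (x - mean) / std
= (100 - 74.75) / 22.376
= 25.25 / 22.376
= 1.13

1.13


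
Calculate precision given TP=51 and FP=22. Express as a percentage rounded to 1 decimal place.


Precision = TP / (TP + FP) * 100
= 51 / (51 + 22)
= 51 / 73
= 0.6986
= 69.9%

69.9


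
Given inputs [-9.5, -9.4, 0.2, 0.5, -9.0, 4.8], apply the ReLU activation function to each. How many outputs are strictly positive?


ReLU(x) = max(0, x) for each element:
ReLU(-9.5) = 0
ReLU(-9.4) = 0
ReLU(0.2) = 0.2
ReLU(0.5) = 0.5
ReLU(-9.0) = 0
ReLU(4.8) = 4.8
Active neurons (>0): 3

3


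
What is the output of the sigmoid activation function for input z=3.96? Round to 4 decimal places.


sigmoid(z) = 1 / (1 + exp(-z))
exp(-(3.96)) = exp(-3.96) = 0.0191
1 + 0.0191 = 1.0191
1 / 1.0191 = 0.9813

0.9813


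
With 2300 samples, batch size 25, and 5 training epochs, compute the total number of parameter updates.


Iterations per epoch = 2300 / 25 = 92
Total updates = iterations_per_epoch * epochs
= 92 * 5
= 460

460


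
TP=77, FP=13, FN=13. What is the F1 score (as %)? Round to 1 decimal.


Precision = TP / (TP + FP) = 77 / 90 = 0.8556
Recall = TP / (TP + FN) = 77 / 90 = 0.8556
F1 = 2 * P * R / (P + R)
= 2 * 0.8556 * 0.8556 / (0.8556 + 0.8556)
= 1.464 / 1.7111
= 0.8556
As percentage: 85.6%

85.6


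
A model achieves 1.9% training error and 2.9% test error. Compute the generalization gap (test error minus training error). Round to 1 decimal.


Generalization gap = test_error - train_error
= 2.9 - 1.9
= 1.0%
A small gap suggests good generalization.

1.0


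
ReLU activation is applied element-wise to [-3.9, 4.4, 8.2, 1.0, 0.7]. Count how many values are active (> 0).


ReLU(x) = max(0, x) for each element:
ReLU(-3.9) = 0
ReLU(4.4) = 4.4
ReLU(8.2) = 8.2
ReLU(1.0) = 1.0
ReLU(0.7) = 0.7
Active neurons (>0): 4

4


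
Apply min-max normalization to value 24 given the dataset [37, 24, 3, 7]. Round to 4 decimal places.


Min = 3, Max = 37
Range = 37 - 3 = 34
Scaled = (x - min) / (max - min)
= (24 - 3) / 34
= 21 / 34
= 0.6176

0.6176


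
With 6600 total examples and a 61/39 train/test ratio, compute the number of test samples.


Train samples = 6600 * 61% = 4026
Test samples = 6600 - 4026
= 2574

2574


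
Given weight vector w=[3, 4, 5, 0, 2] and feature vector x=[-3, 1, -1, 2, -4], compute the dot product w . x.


Element-wise products:
3 * -3 = -9
4 * 1 = 4
5 * -1 = -5
0 * 2 = 0
2 * -4 = -8
Sum = -9 + 4 + -5 + 0 + -8
= -18

-18


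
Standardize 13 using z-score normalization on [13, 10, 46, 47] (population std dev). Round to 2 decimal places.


Mean = (13 + 10 + 46 + 47) / 4 = 29.0
Variance = sum((x_i - mean)^2) / n = 307.5
Std = sqrt(307.5) = 17.5357
Z = (x - mean) / std
= (13 - 29.0) / 17.5357
= -16.0 / 17.5357
= -0.91

-0.91


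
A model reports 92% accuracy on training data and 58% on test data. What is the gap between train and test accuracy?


Gap = train_accuracy - test_accuracy
= 92 - 58
= 34%
This large gap strongly indicates overfitting.

34


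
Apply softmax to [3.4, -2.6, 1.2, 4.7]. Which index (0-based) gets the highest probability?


Softmax is a monotonic transformation, so it preserves the argmax.
We need to find the index of the maximum logit.
Index 0: 3.4
Index 1: -2.6
Index 2: 1.2
Index 3: 4.7
Maximum logit = 4.7 at index 3

3


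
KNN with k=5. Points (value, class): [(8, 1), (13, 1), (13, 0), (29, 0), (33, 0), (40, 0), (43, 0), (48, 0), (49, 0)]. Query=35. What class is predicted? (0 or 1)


Distances from query 35:
Point 33 (class 0): distance = 2
Point 40 (class 0): distance = 5
Point 29 (class 0): distance = 6
Point 43 (class 0): distance = 8
Point 48 (class 0): distance = 13
K=5 nearest neighbors: classes = [0, 0, 0, 0, 0]
Votes for class 1: 0 / 5
Majority vote => class 0

0


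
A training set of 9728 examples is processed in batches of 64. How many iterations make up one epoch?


Iterations per epoch = dataset_size / batch_size
= 9728 / 64
= 152

152


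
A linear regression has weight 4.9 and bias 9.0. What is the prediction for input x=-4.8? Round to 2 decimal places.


y = 4.9 * -4.8 + (9.0)
= -23.52 + (9.0)
= -14.52

-14.52


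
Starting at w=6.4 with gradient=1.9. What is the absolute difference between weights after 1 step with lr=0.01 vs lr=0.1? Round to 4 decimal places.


With lr=0.01: w_new = 6.4 - 0.01 * 1.9 = 6.381
With lr=0.1: w_new = 6.4 - 0.1 * 1.9 = 6.21
Absolute difference = |6.381 - 6.21|
= 0.1710

0.1710


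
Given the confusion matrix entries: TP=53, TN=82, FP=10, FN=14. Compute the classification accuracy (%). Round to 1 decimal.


Accuracy = (TP + TN) / (TP + TN + FP + FN) * 100
= (53 + 82) / (53 + 82 + 10 + 14)
= 135 / 159
= 0.8491
= 84.9%

84.9


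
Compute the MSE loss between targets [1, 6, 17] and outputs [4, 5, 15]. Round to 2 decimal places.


Differences: [-3, 1, 2]
Squared errors: [9, 1, 4]
Sum of squared errors = 14
MSE = 14 / 3 = 4.67

4.67


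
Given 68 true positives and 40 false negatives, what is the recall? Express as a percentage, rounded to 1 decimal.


Recall = TP / (TP + FN) * 100
= 68 / (68 + 40)
= 68 / 108
= 0.6296
= 63.0%

63.0


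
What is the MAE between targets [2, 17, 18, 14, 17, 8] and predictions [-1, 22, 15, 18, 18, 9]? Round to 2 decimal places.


Absolute errors: [3, 5, 3, 4, 1, 1]
Sum of absolute errors = 17
MAE = 17 / 6 = 2.83

2.83


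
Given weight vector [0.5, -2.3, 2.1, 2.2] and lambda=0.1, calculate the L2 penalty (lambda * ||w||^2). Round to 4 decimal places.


Squaring each weight:
0.5^2 = 0.25
(-2.3)^2 = 5.29
2.1^2 = 4.41
2.2^2 = 4.84
Sum of squares = 14.79
Penalty = 0.1 * 14.79 = 1.4790

1.4790


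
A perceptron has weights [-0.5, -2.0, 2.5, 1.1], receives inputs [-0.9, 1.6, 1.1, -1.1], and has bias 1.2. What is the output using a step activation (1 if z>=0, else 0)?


z = w . x + b
= -0.5*-0.9 + -2.0*1.6 + 2.5*1.1 + 1.1*-1.1 + 1.2
= 0.45 + -3.2 + 2.75 + -1.21 + 1.2
= -1.21 + 1.2
= -0.01
Since z = -0.01 < 0, output = 0

0


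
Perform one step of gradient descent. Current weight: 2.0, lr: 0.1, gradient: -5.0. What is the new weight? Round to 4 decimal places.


w_new = w_old - lr * gradient
= 2.0 - 0.1 * -5.0
= 2.0 - (-0.5)
= 2.5000

2.5000


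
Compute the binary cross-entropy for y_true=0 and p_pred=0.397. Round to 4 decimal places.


For y=0: Loss = -log(1-p)
= -log(1 - 0.397)
= -log(0.603)
= -(-0.5058)
= 0.5058

0.5058


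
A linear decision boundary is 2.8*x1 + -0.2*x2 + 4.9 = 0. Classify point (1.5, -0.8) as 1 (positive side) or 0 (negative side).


Compute 2.8 * 1.5 + -0.2 * -0.8 + 4.9
= 4.2 + 0.16 + 4.9
= 9.26
Since 9.26 >= 0, the point is on the positive side.

1


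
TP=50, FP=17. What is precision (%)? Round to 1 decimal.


Precision = TP / (TP + FP) * 100
= 50 / (50 + 17)
= 50 / 67
= 0.7463
= 74.6%

74.6


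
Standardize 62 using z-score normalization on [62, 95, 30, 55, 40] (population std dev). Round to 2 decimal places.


Mean = (62 + 95 + 30 + 55 + 40) / 5 = 56.4
Variance = sum((x_i - mean)^2) / n = 497.84
Std = sqrt(497.84) = 22.3123
Z = (x - mean) / std
= (62 - 56.4) / 22.3123
= 5.6 / 22.3123
= 0.25

0.25


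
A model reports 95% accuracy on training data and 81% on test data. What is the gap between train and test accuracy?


Gap = train_accuracy - test_accuracy
= 95 - 81
= 14%
This gap suggests the model is overfitting.

14


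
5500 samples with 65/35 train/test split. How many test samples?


Train samples = 5500 * 65% = 3575
Test samples = 5500 - 3575
= 1925

1925


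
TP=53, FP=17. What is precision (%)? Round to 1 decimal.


Precision = TP / (TP + FP) * 100
= 53 / (53 + 17)
= 53 / 70
= 0.7571
= 75.7%

75.7


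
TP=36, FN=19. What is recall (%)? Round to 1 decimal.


Recall = TP / (TP + FN) * 100
= 36 / (36 + 19)
= 36 / 55
= 0.6545
= 65.5%

65.5


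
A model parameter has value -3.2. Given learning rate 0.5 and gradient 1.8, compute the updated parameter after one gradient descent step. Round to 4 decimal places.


w_new = w_old - lr * gradient
= -3.2 - 0.5 * 1.8
= -3.2 - (0.9)
= -4.1000

-4.1000


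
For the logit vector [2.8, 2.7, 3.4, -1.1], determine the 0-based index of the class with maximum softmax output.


Softmax is a monotonic transformation, so it preserves the argmax.
We need to find the index of the maximum logit.
Index 0: 2.8
Index 1: 2.7
Index 2: 3.4
Index 3: -1.1
Maximum logit = 3.4 at index 2

2


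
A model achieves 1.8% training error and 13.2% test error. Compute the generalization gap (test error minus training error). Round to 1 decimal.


Generalization gap = test_error - train_error
= 13.2 - 1.8
= 11.4%
A large gap suggests overfitting.

11.4


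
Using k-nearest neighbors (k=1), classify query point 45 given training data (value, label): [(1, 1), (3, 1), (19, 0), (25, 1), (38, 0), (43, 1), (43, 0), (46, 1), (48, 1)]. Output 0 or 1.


Distances from query 45:
Point 46 (class 1): distance = 1
K=1 nearest neighbors: classes = [1]
Votes for class 1: 1 / 1
Majority vote => class 1

1


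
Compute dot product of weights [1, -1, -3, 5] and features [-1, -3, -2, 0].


Element-wise products:
1 * -1 = -1
-1 * -3 = 3
-3 * -2 = 6
5 * 0 = 0
Sum = -1 + 3 + 6 + 0
= 8

8


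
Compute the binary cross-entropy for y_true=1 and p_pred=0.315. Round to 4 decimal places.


For y=1: Loss = -log(p)
= -log(0.315)
= -(-1.1552)
= 1.1552

1.1552


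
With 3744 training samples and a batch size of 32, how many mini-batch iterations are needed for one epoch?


Iterations per epoch = dataset_size / batch_size
= 3744 / 32
= 117

117


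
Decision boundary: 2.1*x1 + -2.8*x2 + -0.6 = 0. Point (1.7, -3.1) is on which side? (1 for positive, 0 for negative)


Compute 2.1 * 1.7 + -2.8 * -3.1 + -0.6
= 3.57 + 8.68 + -0.6
= 11.65
Since 11.65 >= 0, the point is on the positive side.

1


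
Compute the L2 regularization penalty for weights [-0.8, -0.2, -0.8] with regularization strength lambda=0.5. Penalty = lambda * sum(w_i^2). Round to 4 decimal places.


Squaring each weight:
(-0.8)^2 = 0.64
(-0.2)^2 = 0.04
(-0.8)^2 = 0.64
Sum of squares = 1.32
Penalty = 0.5 * 1.32 = 0.6600

0.6600


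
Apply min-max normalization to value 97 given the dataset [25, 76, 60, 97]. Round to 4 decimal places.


Min = 25, Max = 97
Range = 97 - 25 = 72
Scaled = (x - min) / (max - min)
= (97 - 25) / 72
= 72 / 72
= 1.0000

1.0000


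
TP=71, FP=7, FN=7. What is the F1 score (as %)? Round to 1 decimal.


Precision = TP / (TP + FP) = 71 / 78 = 0.9103
Recall = TP / (TP + FN) = 71 / 78 = 0.9103
F1 = 2 * P * R / (P + R)
= 2 * 0.9103 * 0.9103 / (0.9103 + 0.9103)
= 1.6571 / 1.8205
= 0.9103
As percentage: 91.0%

91.0


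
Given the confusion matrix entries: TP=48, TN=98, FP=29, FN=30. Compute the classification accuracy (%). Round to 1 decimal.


Accuracy = (TP + TN) / (TP + TN + FP + FN) * 100
= (48 + 98) / (48 + 98 + 29 + 30)
= 146 / 205
= 0.7122
= 71.2%

71.2


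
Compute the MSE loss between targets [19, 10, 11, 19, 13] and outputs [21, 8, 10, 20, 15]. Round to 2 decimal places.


Differences: [-2, 2, 1, -1, -2]
Squared errors: [4, 4, 1, 1, 4]
Sum of squared errors = 14
MSE = 14 / 5 = 2.80

2.80


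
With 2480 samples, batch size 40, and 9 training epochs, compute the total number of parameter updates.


Iterations per epoch = 2480 / 40 = 62
Total updates = iterations_per_epoch * epochs
= 62 * 9
= 558

558


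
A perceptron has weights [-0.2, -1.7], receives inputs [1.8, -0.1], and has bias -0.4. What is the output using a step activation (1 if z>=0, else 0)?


z = w . x + b
= -0.2*1.8 + -1.7*-0.1 + -0.4
= -0.36 + 0.17 + -0.4
= -0.19 + -0.4
= -0.59
Since z = -0.59 < 0, output = 0

0


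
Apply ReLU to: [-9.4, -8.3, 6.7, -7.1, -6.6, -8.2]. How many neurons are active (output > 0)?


ReLU(x) = max(0, x) for each element:
ReLU(-9.4) = 0
ReLU(-8.3) = 0
ReLU(6.7) = 6.7
ReLU(-7.1) = 0
ReLU(-6.6) = 0
ReLU(-8.2) = 0
Active neurons (>0): 1

1


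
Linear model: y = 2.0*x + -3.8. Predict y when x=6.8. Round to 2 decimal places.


y = 2.0 * 6.8 + (-3.8)
= 13.6 + (-3.8)
= 9.80

9.80


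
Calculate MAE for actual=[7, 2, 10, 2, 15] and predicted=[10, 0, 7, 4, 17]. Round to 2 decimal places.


Absolute errors: [3, 2, 3, 2, 2]
Sum of absolute errors = 12
MAE = 12 / 5 = 2.40

2.40


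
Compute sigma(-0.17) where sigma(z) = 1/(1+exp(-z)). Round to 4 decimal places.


sigmoid(z) = 1 / (1 + exp(-z))
exp(-(-0.17)) = exp(0.17) = 1.1853
1 + 1.1853 = 2.1853
1 / 2.1853 = 0.4576

0.4576


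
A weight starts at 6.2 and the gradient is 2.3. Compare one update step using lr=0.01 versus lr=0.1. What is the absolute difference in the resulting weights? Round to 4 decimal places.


With lr=0.01: w_new = 6.2 - 0.01 * 2.3 = 6.177
With lr=0.1: w_new = 6.2 - 0.1 * 2.3 = 5.97
Absolute difference = |6.177 - 5.97|
= 0.2070

0.2070


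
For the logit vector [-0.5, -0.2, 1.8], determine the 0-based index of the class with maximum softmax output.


Softmax is a monotonic transformation, so it preserves the argmax.
We need to find the index of the maximum logit.
Index 0: -0.5
Index 1: -0.2
Index 2: 1.8
Maximum logit = 1.8 at index 2

2


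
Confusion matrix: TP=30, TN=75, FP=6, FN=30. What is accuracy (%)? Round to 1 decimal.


Accuracy = (TP + TN) / (TP + TN + FP + FN) * 100
= (30 + 75) / (30 + 75 + 6 + 30)
= 105 / 141
= 0.7447
= 74.5%

74.5


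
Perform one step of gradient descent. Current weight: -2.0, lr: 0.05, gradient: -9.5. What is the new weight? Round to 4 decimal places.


w_new = w_old - lr * gradient
= -2.0 - 0.05 * -9.5
= -2.0 - (-0.475)
= -1.5250

-1.5250


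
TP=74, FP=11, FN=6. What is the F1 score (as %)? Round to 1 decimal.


Precision = TP / (TP + FP) = 74 / 85 = 0.8706
Recall = TP / (TP + FN) = 74 / 80 = 0.925
F1 = 2 * P * R / (P + R)
= 2 * 0.8706 * 0.925 / (0.8706 + 0.925)
= 1.6106 / 1.7956
= 0.897
As percentage: 89.7%

89.7


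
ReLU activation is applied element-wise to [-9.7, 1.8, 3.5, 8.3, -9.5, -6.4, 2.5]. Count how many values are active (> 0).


ReLU(x) = max(0, x) for each element:
ReLU(-9.7) = 0
ReLU(1.8) = 1.8
ReLU(3.5) = 3.5
ReLU(8.3) = 8.3
ReLU(-9.5) = 0
ReLU(-6.4) = 0
ReLU(2.5) = 2.5
Active neurons (>0): 4

4


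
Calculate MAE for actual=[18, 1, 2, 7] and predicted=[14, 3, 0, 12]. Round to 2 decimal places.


Absolute errors: [4, 2, 2, 5]
Sum of absolute errors = 13
MAE = 13 / 4 = 3.25

3.25


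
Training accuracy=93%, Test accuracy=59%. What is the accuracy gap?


Gap = train_accuracy - test_accuracy
= 93 - 59
= 34%
This large gap strongly indicates overfitting.

34


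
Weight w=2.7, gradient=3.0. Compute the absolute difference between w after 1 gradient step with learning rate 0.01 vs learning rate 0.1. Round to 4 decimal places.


With lr=0.01: w_new = 2.7 - 0.01 * 3.0 = 2.67
With lr=0.1: w_new = 2.7 - 0.1 * 3.0 = 2.4
Absolute difference = |2.67 - 2.4|
= 0.2700

0.2700


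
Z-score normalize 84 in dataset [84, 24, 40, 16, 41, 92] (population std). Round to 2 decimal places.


Mean = (84 + 24 + 40 + 16 + 41 + 92) / 6 = 49.5
Variance = sum((x_i - mean)^2) / n = 821.9167
Std = sqrt(821.9167) = 28.6691
Z = (x - mean) / std
= (84 - 49.5) / 28.6691
= 34.5 / 28.6691
= 1.20

1.20


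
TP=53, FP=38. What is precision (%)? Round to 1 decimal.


Precision = TP / (TP + FP) * 100
= 53 / (53 + 38)
= 53 / 91
= 0.5824
= 58.2%

58.2


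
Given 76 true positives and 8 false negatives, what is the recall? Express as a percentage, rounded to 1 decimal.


Recall = TP / (TP + FN) * 100
= 76 / (76 + 8)
= 76 / 84
= 0.9048
= 90.5%

90.5


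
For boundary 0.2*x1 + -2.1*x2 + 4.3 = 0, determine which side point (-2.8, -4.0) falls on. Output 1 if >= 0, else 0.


Compute 0.2 * -2.8 + -2.1 * -4.0 + 4.3
= -0.56 + 8.4 + 4.3
= 12.14
Since 12.14 >= 0, the point is on the positive side.

1


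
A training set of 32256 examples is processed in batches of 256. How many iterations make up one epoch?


Iterations per epoch = dataset_size / batch_size
= 32256 / 256
= 126

126


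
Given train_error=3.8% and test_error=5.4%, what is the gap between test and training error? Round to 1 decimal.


Generalization gap = test_error - train_error
= 5.4 - 3.8
= 1.6%
A small gap suggests good generalization.

1.6


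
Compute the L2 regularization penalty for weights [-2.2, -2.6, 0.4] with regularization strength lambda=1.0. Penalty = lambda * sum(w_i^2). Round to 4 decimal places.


Squaring each weight:
(-2.2)^2 = 4.84
(-2.6)^2 = 6.76
0.4^2 = 0.16
Sum of squares = 11.76
Penalty = 1.0 * 11.76 = 11.7600

11.7600


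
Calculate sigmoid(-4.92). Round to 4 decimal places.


sigmoid(z) = 1 / (1 + exp(-z))
exp(-(-4.92)) = exp(4.92) = 137.0026
1 + 137.0026 = 138.0026
1 / 138.0026 = 0.0072

0.0072


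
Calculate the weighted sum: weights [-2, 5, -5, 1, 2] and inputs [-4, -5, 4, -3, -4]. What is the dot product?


Element-wise products:
-2 * -4 = 8
5 * -5 = -25
-5 * 4 = -20
1 * -3 = -3
2 * -4 = -8
Sum = 8 + -25 + -20 + -3 + -8
= -48

-48


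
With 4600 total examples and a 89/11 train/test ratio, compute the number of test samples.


Train samples = 4600 * 89% = 4094
Test samples = 4600 - 4094
= 506

506


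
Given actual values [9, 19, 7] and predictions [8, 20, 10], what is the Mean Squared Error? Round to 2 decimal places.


Differences: [1, -1, -3]
Squared errors: [1, 1, 9]
Sum of squared errors = 11
MSE = 11 / 3 = 3.67

3.67


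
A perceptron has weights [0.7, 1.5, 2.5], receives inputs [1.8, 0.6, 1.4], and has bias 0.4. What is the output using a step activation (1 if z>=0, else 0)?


z = w . x + b
= 0.7*1.8 + 1.5*0.6 + 2.5*1.4 + 0.4
= 1.26 + 0.9 + 3.5 + 0.4
= 5.66 + 0.4
= 6.06
Since z = 6.06 >= 0, output = 1

1


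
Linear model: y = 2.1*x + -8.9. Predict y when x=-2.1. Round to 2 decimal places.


y = 2.1 * -2.1 + (-8.9)
= -4.41 + (-8.9)
= -13.31

-13.31


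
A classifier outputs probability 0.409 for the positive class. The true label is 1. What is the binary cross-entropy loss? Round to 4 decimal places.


For y=1: Loss = -log(p)
= -log(0.409)
= -(-0.894)
= 0.8940

0.8940


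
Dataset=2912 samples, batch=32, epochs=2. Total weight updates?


Iterations per epoch = 2912 / 32 = 91
Total updates = iterations_per_epoch * epochs
= 91 * 2
= 182

182


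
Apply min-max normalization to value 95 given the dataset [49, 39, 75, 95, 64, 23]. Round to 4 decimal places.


Min = 23, Max = 95
Range = 95 - 23 = 72
Scaled = (x - min) / (max - min)
= (95 - 23) / 72
= 72 / 72
= 1.0000

1.0000


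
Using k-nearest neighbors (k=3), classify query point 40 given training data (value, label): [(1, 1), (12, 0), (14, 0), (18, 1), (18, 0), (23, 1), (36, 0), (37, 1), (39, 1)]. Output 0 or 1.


Distances from query 40:
Point 39 (class 1): distance = 1
Point 37 (class 1): distance = 3
Point 36 (class 0): distance = 4
K=3 nearest neighbors: classes = [1, 1, 0]
Votes for class 1: 2 / 3
Majority vote => class 1

1


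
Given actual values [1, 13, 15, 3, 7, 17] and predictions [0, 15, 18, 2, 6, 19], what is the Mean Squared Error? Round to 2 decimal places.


Differences: [1, -2, -3, 1, 1, -2]
Squared errors: [1, 4, 9, 1, 1, 4]
Sum of squared errors = 20
MSE = 20 / 6 = 3.33

3.33


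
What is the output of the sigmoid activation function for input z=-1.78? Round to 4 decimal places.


sigmoid(z) = 1 / (1 + exp(-z))
exp(-(-1.78)) = exp(1.78) = 5.9299
1 + 5.9299 = 6.9299
1 / 6.9299 = 0.1443

0.1443


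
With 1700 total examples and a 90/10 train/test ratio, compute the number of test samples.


Train samples = 1700 * 90% = 1530
Test samples = 1700 - 1530
= 170

170


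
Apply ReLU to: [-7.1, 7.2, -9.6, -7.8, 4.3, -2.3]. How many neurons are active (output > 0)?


ReLU(x) = max(0, x) for each element:
ReLU(-7.1) = 0
ReLU(7.2) = 7.2
ReLU(-9.6) = 0
ReLU(-7.8) = 0
ReLU(4.3) = 4.3
ReLU(-2.3) = 0
Active neurons (>0): 2

2


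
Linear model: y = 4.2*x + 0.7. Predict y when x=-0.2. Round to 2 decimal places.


y = 4.2 * -0.2 + (0.7)
= -0.84 + (0.7)
= -0.14

-0.14


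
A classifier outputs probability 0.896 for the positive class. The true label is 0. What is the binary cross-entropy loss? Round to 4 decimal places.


For y=0: Loss = -log(1-p)
= -log(1 - 0.896)
= -log(0.104)
= -(-2.2634)
= 2.2634

2.2634


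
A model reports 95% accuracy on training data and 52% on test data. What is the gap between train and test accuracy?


Gap = train_accuracy - test_accuracy
= 95 - 52
= 43%
This large gap strongly indicates overfitting.

43


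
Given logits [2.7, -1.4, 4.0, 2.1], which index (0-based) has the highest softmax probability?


Softmax is a monotonic transformation, so it preserves the argmax.
We need to find the index of the maximum logit.
Index 0: 2.7
Index 1: -1.4
Index 2: 4.0
Index 3: 2.1
Maximum logit = 4.0 at index 2

2


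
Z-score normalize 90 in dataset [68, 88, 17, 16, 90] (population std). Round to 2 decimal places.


Mean = (68 + 88 + 17 + 16 + 90) / 5 = 55.8
Variance = sum((x_i - mean)^2) / n = 1088.96
Std = sqrt(1088.96) = 32.9994
Z = (x - mean) / std
= (90 - 55.8) / 32.9994
= 34.2 / 32.9994
= 1.04

1.04


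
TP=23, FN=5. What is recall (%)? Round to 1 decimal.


Recall = TP / (TP + FN) * 100
= 23 / (23 + 5)
= 23 / 28
= 0.8214
= 82.1%

82.1


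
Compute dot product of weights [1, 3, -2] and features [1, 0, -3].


Element-wise products:
1 * 1 = 1
3 * 0 = 0
-2 * -3 = 6
Sum = 1 + 0 + 6
= 7

7


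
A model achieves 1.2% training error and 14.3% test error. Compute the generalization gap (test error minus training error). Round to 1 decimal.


Generalization gap = test_error - train_error
= 14.3 - 1.2
= 13.1%
A large gap suggests overfitting.

13.1


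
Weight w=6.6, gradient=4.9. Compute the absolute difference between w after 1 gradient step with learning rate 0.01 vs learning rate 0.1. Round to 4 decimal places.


With lr=0.01: w_new = 6.6 - 0.01 * 4.9 = 6.551
With lr=0.1: w_new = 6.6 - 0.1 * 4.9 = 6.11
Absolute difference = |6.551 - 6.11|
= 0.4410

0.4410


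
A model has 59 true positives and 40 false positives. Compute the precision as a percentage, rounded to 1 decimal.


Precision = TP / (TP + FP) * 100
= 59 / (59 + 40)
= 59 / 99
= 0.596
= 59.6%

59.6


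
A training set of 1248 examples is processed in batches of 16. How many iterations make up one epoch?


Iterations per epoch = dataset_size / batch_size
= 1248 / 16
= 78

78


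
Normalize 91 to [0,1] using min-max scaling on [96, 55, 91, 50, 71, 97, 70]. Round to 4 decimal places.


Min = 50, Max = 97
Range = 97 - 50 = 47
Scaled = (x - min) / (max - min)
= (91 - 50) / 47
= 41 / 47
= 0.8723

0.8723


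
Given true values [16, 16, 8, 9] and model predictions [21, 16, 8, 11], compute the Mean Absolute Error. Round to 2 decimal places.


Absolute errors: [5, 0, 0, 2]
Sum of absolute errors = 7
MAE = 7 / 4 = 1.75

1.75


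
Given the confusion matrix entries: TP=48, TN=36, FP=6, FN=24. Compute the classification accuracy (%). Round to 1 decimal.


Accuracy = (TP + TN) / (TP + TN + FP + FN) * 100
= (48 + 36) / (48 + 36 + 6 + 24)
= 84 / 114
= 0.7368
= 73.7%

73.7


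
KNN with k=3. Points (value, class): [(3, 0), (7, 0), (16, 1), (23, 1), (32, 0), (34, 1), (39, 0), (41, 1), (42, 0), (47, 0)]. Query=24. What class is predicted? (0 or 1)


Distances from query 24:
Point 23 (class 1): distance = 1
Point 32 (class 0): distance = 8
Point 16 (class 1): distance = 8
K=3 nearest neighbors: classes = [1, 0, 1]
Votes for class 1: 2 / 3
Majority vote => class 1

1


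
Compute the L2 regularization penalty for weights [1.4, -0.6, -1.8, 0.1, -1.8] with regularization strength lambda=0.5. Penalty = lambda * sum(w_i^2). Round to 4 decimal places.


Squaring each weight:
1.4^2 = 1.96
(-0.6)^2 = 0.36
(-1.8)^2 = 3.24
0.1^2 = 0.01
(-1.8)^2 = 3.24
Sum of squares = 8.81
Penalty = 0.5 * 8.81 = 4.4050

4.4050


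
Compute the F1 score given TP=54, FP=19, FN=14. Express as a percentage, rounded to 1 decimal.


Precision = TP / (TP + FP) = 54 / 73 = 0.7397
Recall = TP / (TP + FN) = 54 / 68 = 0.7941
F1 = 2 * P * R / (P + R)
= 2 * 0.7397 * 0.7941 / (0.7397 + 0.7941)
= 1.1749 / 1.5338
= 0.766
As percentage: 76.6%

76.6


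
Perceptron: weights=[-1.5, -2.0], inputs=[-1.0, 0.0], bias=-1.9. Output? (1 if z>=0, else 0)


z = w . x + b
= -1.5*-1.0 + -2.0*0.0 + -1.9
= 1.5 + -0.0 + -1.9
= 1.5 + -1.9
= -0.4
Since z = -0.4 < 0, output = 0

0


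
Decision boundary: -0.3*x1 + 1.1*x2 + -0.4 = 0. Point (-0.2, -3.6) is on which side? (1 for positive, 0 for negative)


Compute -0.3 * -0.2 + 1.1 * -3.6 + -0.4
= 0.06 + -3.96 + -0.4
= -4.3
Since -4.3 < 0, the point is on the negative side.

0


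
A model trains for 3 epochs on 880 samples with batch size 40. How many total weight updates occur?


Iterations per epoch = 880 / 40 = 22
Total updates = iterations_per_epoch * epochs
= 22 * 3
= 66

66


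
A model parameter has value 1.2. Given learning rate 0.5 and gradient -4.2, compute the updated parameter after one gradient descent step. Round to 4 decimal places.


w_new = w_old - lr * gradient
= 1.2 - 0.5 * -4.2
= 1.2 - (-2.1)
= 3.3000

3.3000


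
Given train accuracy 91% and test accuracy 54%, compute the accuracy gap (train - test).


Gap = train_accuracy - test_accuracy
= 91 - 54
= 37%
This large gap strongly indicates overfitting.

37


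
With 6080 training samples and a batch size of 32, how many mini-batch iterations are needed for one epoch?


Iterations per epoch = dataset_size / batch_size
= 6080 / 32
= 190

190


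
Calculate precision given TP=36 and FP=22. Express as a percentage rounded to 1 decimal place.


Precision = TP / (TP + FP) * 100
= 36 / (36 + 22)
= 36 / 58
= 0.6207
= 62.1%

62.1


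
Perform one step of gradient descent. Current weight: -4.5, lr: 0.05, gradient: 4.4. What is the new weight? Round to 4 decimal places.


w_new = w_old - lr * gradient
= -4.5 - 0.05 * 4.4
= -4.5 - (0.22)
= -4.7200

-4.7200


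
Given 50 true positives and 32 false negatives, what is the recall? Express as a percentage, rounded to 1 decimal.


Recall = TP / (TP + FN) * 100
= 50 / (50 + 32)
= 50 / 82
= 0.6098
= 61.0%

61.0


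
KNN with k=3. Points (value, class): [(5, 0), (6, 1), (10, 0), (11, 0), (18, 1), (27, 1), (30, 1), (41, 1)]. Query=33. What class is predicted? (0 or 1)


Distances from query 33:
Point 30 (class 1): distance = 3
Point 27 (class 1): distance = 6
Point 41 (class 1): distance = 8
K=3 nearest neighbors: classes = [1, 1, 1]
Votes for class 1: 3 / 3
Majority vote => class 1

1


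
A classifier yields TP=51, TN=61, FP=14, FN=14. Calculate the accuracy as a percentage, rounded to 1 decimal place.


Accuracy = (TP + TN) / (TP + TN + FP + FN) * 100
= (51 + 61) / (51 + 61 + 14 + 14)
= 112 / 140
= 0.8
= 80.0%

80.0


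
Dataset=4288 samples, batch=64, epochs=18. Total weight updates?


Iterations per epoch = 4288 / 64 = 67
Total updates = iterations_per_epoch * epochs
= 67 * 18
= 1206

1206


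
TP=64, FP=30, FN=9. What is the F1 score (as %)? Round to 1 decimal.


Precision = TP / (TP + FP) = 64 / 94 = 0.6809
Recall = TP / (TP + FN) = 64 / 73 = 0.8767
F1 = 2 * P * R / (P + R)
= 2 * 0.6809 * 0.8767 / (0.6809 + 0.8767)
= 1.1938 / 1.5576
= 0.7665
As percentage: 76.6%

76.6


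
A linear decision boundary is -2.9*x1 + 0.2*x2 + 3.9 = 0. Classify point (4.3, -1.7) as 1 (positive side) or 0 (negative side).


Compute -2.9 * 4.3 + 0.2 * -1.7 + 3.9
= -12.47 + -0.34 + 3.9
= -8.91
Since -8.91 < 0, the point is on the negative side.

0


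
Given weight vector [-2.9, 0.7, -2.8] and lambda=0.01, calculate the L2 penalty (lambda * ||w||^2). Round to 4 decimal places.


Squaring each weight:
(-2.9)^2 = 8.41
0.7^2 = 0.49
(-2.8)^2 = 7.84
Sum of squares = 16.74
Penalty = 0.01 * 16.74 = 0.1674

0.1674


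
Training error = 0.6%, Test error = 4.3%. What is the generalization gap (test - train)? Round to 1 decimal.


Generalization gap = test_error - train_error
= 4.3 - 0.6
= 3.7%
A moderate gap.

3.7


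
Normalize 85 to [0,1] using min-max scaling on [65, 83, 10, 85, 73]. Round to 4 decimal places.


Min = 10, Max = 85
Range = 85 - 10 = 75
Scaled = (x - min) / (max - min)
= (85 - 10) / 75
= 75 / 75
= 1.0000

1.0000


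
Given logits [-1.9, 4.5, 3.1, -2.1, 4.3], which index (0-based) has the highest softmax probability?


Softmax is a monotonic transformation, so it preserves the argmax.
We need to find the index of the maximum logit.
Index 0: -1.9
Index 1: 4.5
Index 2: 3.1
Index 3: -2.1
Index 4: 4.3
Maximum logit = 4.5 at index 1

1


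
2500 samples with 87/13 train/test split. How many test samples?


Train samples = 2500 * 87% = 2175
Test samples = 2500 - 2175
= 325

325


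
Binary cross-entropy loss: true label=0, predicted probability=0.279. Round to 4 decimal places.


For y=0: Loss = -log(1-p)
= -log(1 - 0.279)
= -log(0.721)
= -(-0.3271)
= 0.3271

0.3271


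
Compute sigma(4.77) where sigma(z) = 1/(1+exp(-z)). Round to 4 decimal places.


sigmoid(z) = 1 / (1 + exp(-z))
exp(-(4.77)) = exp(-4.77) = 0.0085
1 + 0.0085 = 1.0085
1 / 1.0085 = 0.9916

0.9916


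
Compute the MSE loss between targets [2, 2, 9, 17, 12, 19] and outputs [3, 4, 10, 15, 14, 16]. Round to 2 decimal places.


Differences: [-1, -2, -1, 2, -2, 3]
Squared errors: [1, 4, 1, 4, 4, 9]
Sum of squared errors = 23
MSE = 23 / 6 = 3.83

3.83


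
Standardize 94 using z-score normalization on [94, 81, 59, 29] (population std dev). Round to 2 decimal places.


Mean = (94 + 81 + 59 + 29) / 4 = 65.75
Variance = sum((x_i - mean)^2) / n = 606.6875
Std = sqrt(606.6875) = 24.631
Z = (x - mean) / std
= (94 - 65.75) / 24.631
= 28.25 / 24.631
= 1.15

1.15


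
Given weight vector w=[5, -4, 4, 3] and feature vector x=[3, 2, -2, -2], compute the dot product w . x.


Element-wise products:
5 * 3 = 15
-4 * 2 = -8
4 * -2 = -8
3 * -2 = -6
Sum = 15 + -8 + -8 + -6
= -7

-7


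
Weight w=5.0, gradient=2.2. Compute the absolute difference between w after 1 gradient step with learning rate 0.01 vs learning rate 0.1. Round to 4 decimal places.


With lr=0.01: w_new = 5.0 - 0.01 * 2.2 = 4.978
With lr=0.1: w_new = 5.0 - 0.1 * 2.2 = 4.78
Absolute difference = |4.978 - 4.78|
= 0.1980

0.1980


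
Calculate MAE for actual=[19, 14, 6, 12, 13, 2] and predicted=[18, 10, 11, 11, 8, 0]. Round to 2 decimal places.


Absolute errors: [1, 4, 5, 1, 5, 2]
Sum of absolute errors = 18
MAE = 18 / 6 = 3.00

3.00


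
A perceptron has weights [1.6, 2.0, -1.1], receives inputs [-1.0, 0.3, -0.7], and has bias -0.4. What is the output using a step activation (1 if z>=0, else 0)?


z = w . x + b
= 1.6*-1.0 + 2.0*0.3 + -1.1*-0.7 + -0.4
= -1.6 + 0.6 + 0.77 + -0.4
= -0.23 + -0.4
= -0.63
Since z = -0.63 < 0, output = 0

0


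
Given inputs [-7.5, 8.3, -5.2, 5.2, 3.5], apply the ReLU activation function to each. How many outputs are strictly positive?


ReLU(x) = max(0, x) for each element:
ReLU(-7.5) = 0
ReLU(8.3) = 8.3
ReLU(-5.2) = 0
ReLU(5.2) = 5.2
ReLU(3.5) = 3.5
Active neurons (>0): 3

3


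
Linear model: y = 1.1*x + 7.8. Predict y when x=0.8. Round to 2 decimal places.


y = 1.1 * 0.8 + (7.8)
= 0.88 + (7.8)
= 8.68

8.68


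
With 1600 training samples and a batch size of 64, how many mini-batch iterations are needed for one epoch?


Iterations per epoch = dataset_size / batch_size
= 1600 / 64
= 25

25


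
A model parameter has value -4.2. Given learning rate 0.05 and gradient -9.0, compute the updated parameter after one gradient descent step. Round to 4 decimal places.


w_new = w_old - lr * gradient
= -4.2 - 0.05 * -9.0
= -4.2 - (-0.45)
= -3.7500

-3.7500


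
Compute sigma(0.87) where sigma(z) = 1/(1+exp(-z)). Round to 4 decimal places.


sigmoid(z) = 1 / (1 + exp(-z))
exp(-(0.87)) = exp(-0.87) = 0.419
1 + 0.419 = 1.419
1 / 1.419 = 0.7047

0.7047


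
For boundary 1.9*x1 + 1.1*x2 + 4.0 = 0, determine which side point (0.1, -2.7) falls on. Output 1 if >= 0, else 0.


Compute 1.9 * 0.1 + 1.1 * -2.7 + 4.0
= 0.19 + -2.97 + 4.0
= 1.22
Since 1.22 >= 0, the point is on the positive side.

1


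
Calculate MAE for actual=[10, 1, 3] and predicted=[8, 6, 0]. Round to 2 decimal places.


Absolute errors: [2, 5, 3]
Sum of absolute errors = 10
MAE = 10 / 3 = 3.33

3.33


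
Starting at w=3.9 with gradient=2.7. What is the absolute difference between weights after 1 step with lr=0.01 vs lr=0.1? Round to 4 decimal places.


With lr=0.01: w_new = 3.9 - 0.01 * 2.7 = 3.873
With lr=0.1: w_new = 3.9 - 0.1 * 2.7 = 3.63
Absolute difference = |3.873 - 3.63|
= 0.2430

0.2430


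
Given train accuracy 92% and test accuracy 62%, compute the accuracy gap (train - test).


Gap = train_accuracy - test_accuracy
= 92 - 62
= 30%
This large gap strongly indicates overfitting.

30


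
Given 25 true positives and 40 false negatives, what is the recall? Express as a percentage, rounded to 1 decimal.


Recall = TP / (TP + FN) * 100
= 25 / (25 + 40)
= 25 / 65
= 0.3846
= 38.5%

38.5


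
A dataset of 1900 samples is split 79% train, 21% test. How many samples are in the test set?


Train samples = 1900 * 79% = 1501
Test samples = 1900 - 1501
= 399

399


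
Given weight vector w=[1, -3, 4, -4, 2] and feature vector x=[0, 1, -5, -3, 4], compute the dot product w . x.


Element-wise products:
1 * 0 = 0
-3 * 1 = -3
4 * -5 = -20
-4 * -3 = 12
2 * 4 = 8
Sum = 0 + -3 + -20 + 12 + 8
= -3

-3


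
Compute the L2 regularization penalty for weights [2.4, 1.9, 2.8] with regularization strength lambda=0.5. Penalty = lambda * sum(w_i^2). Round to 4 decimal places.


Squaring each weight:
2.4^2 = 5.76
1.9^2 = 3.61
2.8^2 = 7.84
Sum of squares = 17.21
Penalty = 0.5 * 17.21 = 8.6050

8.6050


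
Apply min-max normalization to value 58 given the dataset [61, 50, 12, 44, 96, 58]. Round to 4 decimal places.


Min = 12, Max = 96
Range = 96 - 12 = 84
Scaled = (x - min) / (max - min)
= (58 - 12) / 84
= 46 / 84
= 0.5476

0.5476


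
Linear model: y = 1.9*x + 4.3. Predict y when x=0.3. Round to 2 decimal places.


y = 1.9 * 0.3 + (4.3)
= 0.57 + (4.3)
= 4.87

4.87


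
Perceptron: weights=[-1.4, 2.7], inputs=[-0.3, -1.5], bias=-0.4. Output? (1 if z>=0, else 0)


z = w . x + b
= -1.4*-0.3 + 2.7*-1.5 + -0.4
= 0.42 + -4.05 + -0.4
= -3.63 + -0.4
= -4.03
Since z = -4.03 < 0, output = 0

0


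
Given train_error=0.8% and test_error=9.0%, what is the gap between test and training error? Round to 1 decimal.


Generalization gap = test_error - train_error
= 9.0 - 0.8
= 8.2%
A moderate gap.

8.2


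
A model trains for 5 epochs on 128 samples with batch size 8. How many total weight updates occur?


Iterations per epoch = 128 / 8 = 16
Total updates = iterations_per_epoch * epochs
= 16 * 5
= 80

80


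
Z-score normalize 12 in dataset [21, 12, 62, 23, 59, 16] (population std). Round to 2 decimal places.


Mean = (21 + 12 + 62 + 23 + 59 + 16) / 6 = 32.1667
Variance = sum((x_i - mean)^2) / n = 414.4722
Std = sqrt(414.4722) = 20.3586
Z = (x - mean) / std
= (12 - 32.1667) / 20.3586
= -20.1667 / 20.3586
= -0.99

-0.99


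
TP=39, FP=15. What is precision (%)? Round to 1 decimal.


Precision = TP / (TP + FP) * 100
= 39 / (39 + 15)
= 39 / 54
= 0.7222
= 72.2%

72.2


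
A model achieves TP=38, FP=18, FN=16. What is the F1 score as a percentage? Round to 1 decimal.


Precision = TP / (TP + FP) = 38 / 56 = 0.6786
Recall = TP / (TP + FN) = 38 / 54 = 0.7037
F1 = 2 * P * R / (P + R)
= 2 * 0.6786 * 0.7037 / (0.6786 + 0.7037)
= 0.955 / 1.3823
= 0.6909
As percentage: 69.1%

69.1


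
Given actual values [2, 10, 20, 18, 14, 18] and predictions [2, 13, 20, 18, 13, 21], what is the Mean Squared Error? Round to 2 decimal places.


Differences: [0, -3, 0, 0, 1, -3]
Squared errors: [0, 9, 0, 0, 1, 9]
Sum of squared errors = 19
MSE = 19 / 6 = 3.17

3.17


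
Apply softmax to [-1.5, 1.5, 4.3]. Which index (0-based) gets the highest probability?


Softmax is a monotonic transformation, so it preserves the argmax.
We need to find the index of the maximum logit.
Index 0: -1.5
Index 1: 1.5
Index 2: 4.3
Maximum logit = 4.3 at index 2

2


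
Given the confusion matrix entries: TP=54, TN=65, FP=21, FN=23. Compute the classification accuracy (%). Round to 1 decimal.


Accuracy = (TP + TN) / (TP + TN + FP + FN) * 100
= (54 + 65) / (54 + 65 + 21 + 23)
= 119 / 163
= 0.7301
= 73.0%

73.0


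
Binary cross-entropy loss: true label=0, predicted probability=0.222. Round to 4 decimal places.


For y=0: Loss = -log(1-p)
= -log(1 - 0.222)
= -log(0.778)
= -(-0.251)
= 0.2510

0.2510


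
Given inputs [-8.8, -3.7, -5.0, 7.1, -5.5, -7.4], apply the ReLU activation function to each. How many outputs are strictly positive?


ReLU(x) = max(0, x) for each element:
ReLU(-8.8) = 0
ReLU(-3.7) = 0
ReLU(-5.0) = 0
ReLU(7.1) = 7.1
ReLU(-5.5) = 0
ReLU(-7.4) = 0
Active neurons (>0): 1

1


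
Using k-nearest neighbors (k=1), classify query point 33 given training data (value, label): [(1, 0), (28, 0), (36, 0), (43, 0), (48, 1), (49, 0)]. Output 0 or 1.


Distances from query 33:
Point 36 (class 0): distance = 3
K=1 nearest neighbors: classes = [0]
Votes for class 1: 0 / 1
Majority vote => class 0

0


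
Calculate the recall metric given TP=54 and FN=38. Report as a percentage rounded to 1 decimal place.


Recall = TP / (TP + FN) * 100
= 54 / (54 + 38)
= 54 / 92
= 0.587
= 58.7%

58.7


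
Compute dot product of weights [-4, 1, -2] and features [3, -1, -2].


Element-wise products:
-4 * 3 = -12
1 * -1 = -1
-2 * -2 = 4
Sum = -12 + -1 + 4
= -9

-9


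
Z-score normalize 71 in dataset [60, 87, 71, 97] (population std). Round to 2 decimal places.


Mean = (60 + 87 + 71 + 97) / 4 = 78.75
Variance = sum((x_i - mean)^2) / n = 203.1875
Std = sqrt(203.1875) = 14.2544
Z = (x - mean) / std
= (71 - 78.75) / 14.2544
= -7.75 / 14.2544
= -0.54

-0.54


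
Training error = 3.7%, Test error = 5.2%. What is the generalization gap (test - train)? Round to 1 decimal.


Generalization gap = test_error - train_error
= 5.2 - 3.7
= 1.5%
A small gap suggests good generalization.

1.5


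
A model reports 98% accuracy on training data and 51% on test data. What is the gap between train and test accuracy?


Gap = train_accuracy - test_accuracy
= 98 - 51
= 47%
This large gap strongly indicates overfitting.

47


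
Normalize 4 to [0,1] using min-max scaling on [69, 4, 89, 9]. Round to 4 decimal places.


Min = 4, Max = 89
Range = 89 - 4 = 85
Scaled = (x - min) / (max - min)
= (4 - 4) / 85
= 0 / 85
= 0.0000

0.0000
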